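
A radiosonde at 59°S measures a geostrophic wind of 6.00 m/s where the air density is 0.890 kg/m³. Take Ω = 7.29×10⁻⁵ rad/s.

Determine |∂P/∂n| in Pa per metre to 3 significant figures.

Coriolis parameter at 59°S:
f = 2Ω sin φ = 2 × 7.29×10⁻⁵ × sin 59° = 1.25×10⁻⁴ s⁻¹
Geostrophic balance rearranged: |∂P/∂n| = f ρ V_g
|∂P/∂n| = 1.25×10⁻⁴ × 0.890 × 6.00 = 6.67×10⁻⁴ Pa/m

6.67×10⁻⁴ Pa/m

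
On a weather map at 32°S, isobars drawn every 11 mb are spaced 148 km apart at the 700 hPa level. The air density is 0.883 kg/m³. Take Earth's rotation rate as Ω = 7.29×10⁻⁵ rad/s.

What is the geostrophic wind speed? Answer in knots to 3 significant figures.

Coriolis parameter at 32°S:
f = 2Ω sin φ = 2 × 7.29×10⁻⁵ × sin 32° = 7.73×10⁻⁵ s⁻¹
Pressure gradient: |∂P/∂n| = 1100 Pa / 148000 m = 7.43×10⁻³ Pa/m
Geostrophic balance (pressure-gradient force = Coriolis force):
V_g = (1/(fρ)) |∂P/∂n| = 7.43×10⁻³ / (7.73×10⁻⁵ × 0.883) = 109 m/s
Converting: 109 m/s × 1.944 = 212 knots

212 knots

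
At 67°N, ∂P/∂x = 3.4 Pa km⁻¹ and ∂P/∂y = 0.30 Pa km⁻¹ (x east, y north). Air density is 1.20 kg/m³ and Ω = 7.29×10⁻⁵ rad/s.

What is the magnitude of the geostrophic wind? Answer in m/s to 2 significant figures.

21 m/s

Coriolis parameter at 67°N:
f = 2Ω sin φ = 2 × 7.29×10⁻⁵ × sin 67° = 1.34×10⁻⁴ s⁻¹
Component geostrophic relations (x east, y north):
u_g = −(1/(fρ)) ∂P/∂y,  v_g = (1/(fρ)) ∂P/∂x
u_g = −(0.30×10⁻³)/(1.34×10⁻⁴ × 1.20) = −1.86 m/s;  v_g = (3.4×10⁻³)/(1.34×10⁻⁴ × 1.20) = 21.1 m/s
|V_g| = √(u_g² + v_g²) = 21.2 m/s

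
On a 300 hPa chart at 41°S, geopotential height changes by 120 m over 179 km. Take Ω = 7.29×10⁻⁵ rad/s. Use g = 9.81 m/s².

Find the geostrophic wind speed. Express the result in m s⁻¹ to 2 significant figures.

Coriolis parameter at 41°S:
f = 2Ω sin φ = 2 × 7.29×10⁻⁵ × sin 41° = 9.57×10⁻⁵ s⁻¹
Height gradient: |∂Z/∂n| = 120 m / 179000 m = 6.70×10⁻⁴
On a pressure surface, geostrophic balance gives V_g = (g/f)|∂Z/∂n|:
V_g = 9.81 × 6.70×10⁻⁴ / 9.57×10⁻⁵ = 68.8 m/s

69 m s⁻¹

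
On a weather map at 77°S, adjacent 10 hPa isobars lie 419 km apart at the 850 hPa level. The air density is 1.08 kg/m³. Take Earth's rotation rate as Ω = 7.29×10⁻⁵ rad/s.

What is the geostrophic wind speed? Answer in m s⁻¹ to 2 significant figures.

Coriolis parameter at 77°S:
f = 2Ω sin φ = 2 × 7.29×10⁻⁵ × sin 77° = 1.42×10⁻⁴ s⁻¹
Pressure gradient: |∂P/∂n| = 1000 Pa / 419000 m = 2.39×10⁻³ Pa/m
Geostrophic balance (pressure-gradient force = Coriolis force):
V_g = (1/(fρ)) |∂P/∂n| = 2.39×10⁻³ / (1.42×10⁻⁴ × 1.08) = 15.6 m/s

16 m s⁻¹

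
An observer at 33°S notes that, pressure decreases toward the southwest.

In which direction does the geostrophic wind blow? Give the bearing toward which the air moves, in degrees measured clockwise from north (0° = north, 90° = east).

The pressure-gradient force points toward the southwest (bearing 225°).
Geostrophic balance: in the Southern Hemisphere the Coriolis force deflects motion to the left, so the geostrophic wind blows 90° to the left of the pressure-gradient force (low pressure on the right).
Rotating 225° by 90° counterclockwise gives 135° — the wind blows toward the southeast.

135°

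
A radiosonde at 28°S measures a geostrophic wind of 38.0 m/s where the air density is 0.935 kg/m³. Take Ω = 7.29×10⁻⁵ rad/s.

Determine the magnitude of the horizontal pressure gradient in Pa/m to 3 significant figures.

2.43×10⁻³ Pa/m

Coriolis parameter at 28°S:
f = 2Ω sin φ = 2 × 7.29×10⁻⁵ × sin 28° = 6.84×10⁻⁵ s⁻¹
Geostrophic balance rearranged: |∂P/∂n| = f ρ V_g
|∂P/∂n| = 6.84×10⁻⁵ × 0.935 × 38.0 = 2.43×10⁻³ Pa/m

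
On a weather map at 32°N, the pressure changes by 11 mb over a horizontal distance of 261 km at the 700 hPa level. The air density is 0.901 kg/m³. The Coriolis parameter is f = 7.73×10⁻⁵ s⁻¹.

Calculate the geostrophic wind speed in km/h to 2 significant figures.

Pressure gradient: |∂P/∂n| = 1100 Pa / 261000 m = 4.21×10⁻³ Pa/m
Geostrophic balance (pressure-gradient force = Coriolis force):
V_g = (1/(fρ)) |∂P/∂n| = 4.21×10⁻³ / (7.73×10⁻⁵ × 0.901) = 60.5 m/s
Converting: 60.5 m/s × 3.6 = 220 km/h

220 km/h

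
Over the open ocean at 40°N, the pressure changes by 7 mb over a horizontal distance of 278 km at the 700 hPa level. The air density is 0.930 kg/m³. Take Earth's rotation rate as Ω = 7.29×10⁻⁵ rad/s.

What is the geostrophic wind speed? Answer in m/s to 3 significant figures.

28.9 m/s

Coriolis parameter at 40°N:
f = 2Ω sin φ = 2 × 7.29×10⁻⁵ × sin 40° = 9.37×10⁻⁵ s⁻¹
Pressure gradient: |∂P/∂n| = 700 Pa / 278000 m = 2.52×10⁻³ Pa/m
Geostrophic balance (pressure-gradient force = Coriolis force):
V_g = (1/(fρ)) |∂P/∂n| = 2.52×10⁻³ / (9.37×10⁻⁵ × 0.930) = 28.9 m/s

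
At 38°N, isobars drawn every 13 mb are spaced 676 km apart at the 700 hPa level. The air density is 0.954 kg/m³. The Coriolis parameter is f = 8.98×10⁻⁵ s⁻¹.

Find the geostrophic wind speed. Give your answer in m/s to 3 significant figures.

22.4 m/s

Pressure gradient: |∂P/∂n| = 1300 Pa / 676000 m = 1.92×10⁻³ Pa/m
Geostrophic balance (pressure-gradient force = Coriolis force):
V_g = (1/(fρ)) |∂P/∂n| = 1.92×10⁻³ / (8.98×10⁻⁵ × 0.954) = 22.4 m/s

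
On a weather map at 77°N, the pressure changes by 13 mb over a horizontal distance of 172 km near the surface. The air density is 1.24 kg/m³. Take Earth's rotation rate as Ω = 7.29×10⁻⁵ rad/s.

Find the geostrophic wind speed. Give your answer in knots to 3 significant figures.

Coriolis parameter at 77°N:
f = 2Ω sin φ = 2 × 7.29×10⁻⁵ × sin 77° = 1.42×10⁻⁴ s⁻¹
Pressure gradient: |∂P/∂n| = 1300 Pa / 172000 m = 7.56×10⁻³ Pa/m
Geostrophic balance (pressure-gradient force = Coriolis force):
V_g = (1/(fρ)) |∂P/∂n| = 7.56×10⁻³ / (1.42×10⁻⁴ × 1.24) = 42.9 m/s
Converting: 42.9 m/s × 1.944 = 83.4 knots

83.4 knots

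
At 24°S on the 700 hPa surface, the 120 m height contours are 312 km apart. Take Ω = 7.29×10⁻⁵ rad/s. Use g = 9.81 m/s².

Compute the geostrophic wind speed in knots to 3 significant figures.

124 knots

Coriolis parameter at 24°S:
f = 2Ω sin φ = 2 × 7.29×10⁻⁵ × sin 24° = 5.93×10⁻⁵ s⁻¹
Height gradient: |∂Z/∂n| = 120 m / 312000 m = 3.85×10⁻⁴
On a pressure surface, geostrophic balance gives V_g = (g/f)|∂Z/∂n|:
V_g = 9.81 × 3.85×10⁻⁴ / 5.93×10⁻⁵ = 63.6 m/s
Converting: 63.6 m/s × 1.944 = 124 knots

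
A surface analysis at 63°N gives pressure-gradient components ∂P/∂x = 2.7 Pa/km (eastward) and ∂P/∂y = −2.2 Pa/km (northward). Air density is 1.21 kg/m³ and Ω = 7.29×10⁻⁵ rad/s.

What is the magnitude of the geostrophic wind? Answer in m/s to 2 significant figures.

Coriolis parameter at 63°N:
f = 2Ω sin φ = 2 × 7.29×10⁻⁵ × sin 63° = 1.30×10⁻⁴ s⁻¹
Component geostrophic relations (x east, y north):
u_g = −(1/(fρ)) ∂P/∂y,  v_g = (1/(fρ)) ∂P/∂x
u_g = −(−2.2×10⁻³)/(1.30×10⁻⁴ × 1.21) = 14.0 m/s;  v_g = (2.7×10⁻³)/(1.30×10⁻⁴ × 1.21) = 17.2 m/s
|V_g| = √(u_g² + v_g²) = 22.2 m/s

22 m/s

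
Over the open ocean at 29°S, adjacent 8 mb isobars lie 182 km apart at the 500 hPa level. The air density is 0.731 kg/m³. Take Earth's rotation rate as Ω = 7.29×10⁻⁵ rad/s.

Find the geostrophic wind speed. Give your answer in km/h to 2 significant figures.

Coriolis parameter at 29°S:
f = 2Ω sin φ = 2 × 7.29×10⁻⁵ × sin 29° = 7.07×10⁻⁵ s⁻¹
Pressure gradient: |∂P/∂n| = 800 Pa / 182000 m = 4.40×10⁻³ Pa/m
Geostrophic balance (pressure-gradient force = Coriolis force):
V_g = (1/(fρ)) |∂P/∂n| = 4.40×10⁻³ / (7.07×10⁻⁵ × 0.731) = 85.1 m/s
Converting: 85.1 m/s × 3.6 = 310 km/h

310 km/h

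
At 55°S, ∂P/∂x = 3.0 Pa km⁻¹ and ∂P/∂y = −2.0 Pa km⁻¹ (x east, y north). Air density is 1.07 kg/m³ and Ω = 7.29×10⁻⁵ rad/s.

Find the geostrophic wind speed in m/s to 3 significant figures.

Coriolis parameter at 55°S:
f = 2Ω sin φ = 2 × 7.29×10⁻⁵ × sin 55° = 1.19×10⁻⁴ s⁻¹
In the Southern Hemisphere f is negative: f = −1.19×10⁻⁴ s⁻¹.
Component geostrophic relations (x east, y north):
u_g = −(1/(fρ)) ∂P/∂y,  v_g = (1/(fρ)) ∂P/∂x
u_g = −(−2.0×10⁻³)/(−1.19×10⁻⁴ × 1.07) = −15.7 m/s;  v_g = (3.0×10⁻³)/(−1.19×10⁻⁴ × 1.07) = −23.5 m/s
|V_g| = √(u_g² + v_g²) = 28.2 m/s

28.2 m/s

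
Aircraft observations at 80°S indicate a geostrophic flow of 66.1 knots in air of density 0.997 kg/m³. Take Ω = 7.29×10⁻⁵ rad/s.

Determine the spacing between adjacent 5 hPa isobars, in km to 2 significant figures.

Coriolis parameter at 80°S:
f = 2Ω sin φ = 2 × 7.29×10⁻⁵ × sin 80° = 1.44×10⁻⁴ s⁻¹
Wind speed in SI: 66.1 knots = 34.0 m/s
Geostrophic balance rearranged: |∂P/∂n| = f ρ V_g
|∂P/∂n| = 1.44×10⁻⁴ × 0.997 × 34.0 = 4.87×10⁻³ Pa/m
Isobar spacing: Δn = ΔP/|∂P/∂n| = 500 Pa / 4.87×10⁻³ Pa/m = 102713 m ≈ 100 km

100 km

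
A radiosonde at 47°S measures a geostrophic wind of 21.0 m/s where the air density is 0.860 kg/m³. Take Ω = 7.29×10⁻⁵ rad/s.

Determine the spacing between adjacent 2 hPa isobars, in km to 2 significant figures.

Coriolis parameter at 47°S:
f = 2Ω sin φ = 2 × 7.29×10⁻⁵ × sin 47° = 1.07×10⁻⁴ s⁻¹
Geostrophic balance rearranged: |∂P/∂n| = f ρ V_g
|∂P/∂n| = 1.07×10⁻⁴ × 0.860 × 21.0 = 1.93×10⁻³ Pa/m
Isobar spacing: Δn = ΔP/|∂P/∂n| = 200 Pa / 1.93×10⁻³ Pa/m = 103855 m ≈ 100 km

100 km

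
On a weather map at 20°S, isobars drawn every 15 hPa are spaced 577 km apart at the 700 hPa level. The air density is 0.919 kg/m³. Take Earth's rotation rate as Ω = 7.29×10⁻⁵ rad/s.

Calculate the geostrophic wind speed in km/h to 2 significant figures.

200 km/h

Coriolis parameter at 20°S:
f = 2Ω sin φ = 2 × 7.29×10⁻⁵ × sin 20° = 4.99×10⁻⁵ s⁻¹
Pressure gradient: |∂P/∂n| = 1500 Pa / 577000 m = 2.60×10⁻³ Pa/m
Geostrophic balance (pressure-gradient force = Coriolis force):
V_g = (1/(fρ)) |∂P/∂n| = 2.60×10⁻³ / (4.99×10⁻⁵ × 0.919) = 56.7 m/s
Converting: 56.7 m/s × 3.6 = 200 km/h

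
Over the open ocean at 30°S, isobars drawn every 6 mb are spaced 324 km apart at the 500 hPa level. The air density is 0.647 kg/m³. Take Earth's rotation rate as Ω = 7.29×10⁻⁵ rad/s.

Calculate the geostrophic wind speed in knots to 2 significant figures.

76 knots

Coriolis parameter at 30°S:
f = 2Ω sin φ = 2 × 7.29×10⁻⁵ × sin 30° = 7.29×10⁻⁵ s⁻¹
Pressure gradient: |∂P/∂n| = 600 Pa / 324000 m = 1.85×10⁻³ Pa/m
Geostrophic balance (pressure-gradient force = Coriolis force):
V_g = (1/(fρ)) |∂P/∂n| = 1.85×10⁻³ / (7.29×10⁻⁵ × 0.647) = 39.3 m/s
Converting: 39.3 m/s × 1.944 = 76 knots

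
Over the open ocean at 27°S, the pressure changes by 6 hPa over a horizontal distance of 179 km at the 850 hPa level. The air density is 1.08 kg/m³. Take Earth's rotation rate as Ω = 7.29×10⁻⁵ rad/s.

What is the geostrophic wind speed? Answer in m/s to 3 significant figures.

Coriolis parameter at 27°S:
f = 2Ω sin φ = 2 × 7.29×10⁻⁵ × sin 27° = 6.62×10⁻⁵ s⁻¹
Pressure gradient: |∂P/∂n| = 600 Pa / 179000 m = 3.35×10⁻³ Pa/m
Geostrophic balance (pressure-gradient force = Coriolis force):
V_g = (1/(fρ)) |∂P/∂n| = 3.35×10⁻³ / (6.62×10⁻⁵ × 1.08) = 46.9 m/s

46.9 m/s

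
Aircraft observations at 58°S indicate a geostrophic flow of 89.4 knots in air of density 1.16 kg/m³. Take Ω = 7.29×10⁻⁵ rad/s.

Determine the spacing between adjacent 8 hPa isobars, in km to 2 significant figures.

120 km

Coriolis parameter at 58°S:
f = 2Ω sin φ = 2 × 7.29×10⁻⁵ × sin 58° = 1.24×10⁻⁴ s⁻¹
Wind speed in SI: 89.4 knots = 46.0 m/s
Geostrophic balance rearranged: |∂P/∂n| = f ρ V_g
|∂P/∂n| = 1.24×10⁻⁴ × 1.16 × 46.0 = 6.60×10⁻³ Pa/m
Isobar spacing: Δn = ΔP/|∂P/∂n| = 800 Pa / 6.60×10⁻³ Pa/m = 121277 m ≈ 120 km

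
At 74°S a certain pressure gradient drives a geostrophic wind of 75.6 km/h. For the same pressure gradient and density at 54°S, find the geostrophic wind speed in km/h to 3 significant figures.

89.8 km/h

With the same pressure gradient and density, V_g ∝ 1/f ∝ 1/sin φ.
V₂ = V₁ · sin φ₁ / sin φ₂ = 75.6 × sin 74° / sin 54°
V₂ = 75.6 × 0.9613/0.8090 = 89.8 km/h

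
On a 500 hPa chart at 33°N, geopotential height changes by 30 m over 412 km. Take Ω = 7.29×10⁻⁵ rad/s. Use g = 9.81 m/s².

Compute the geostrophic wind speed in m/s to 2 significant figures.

Coriolis parameter at 33°N:
f = 2Ω sin φ = 2 × 7.29×10⁻⁵ × sin 33° = 7.94×10⁻⁵ s⁻¹
Height gradient: |∂Z/∂n| = 30 m / 412000 m = 7.28×10⁻⁵
On a pressure surface, geostrophic balance gives V_g = (g/f)|∂Z/∂n|:
V_g = 9.81 × 7.28×10⁻⁵ / 7.94×10⁻⁵ = 9.00 m/s

9.0 m/s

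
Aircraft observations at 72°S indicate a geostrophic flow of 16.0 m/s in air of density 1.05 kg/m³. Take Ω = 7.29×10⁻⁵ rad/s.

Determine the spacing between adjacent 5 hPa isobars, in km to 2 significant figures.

Coriolis parameter at 72°S:
f = 2Ω sin φ = 2 × 7.29×10⁻⁵ × sin 72° = 1.39×10⁻⁴ s⁻¹
Geostrophic balance rearranged: |∂P/∂n| = f ρ V_g
|∂P/∂n| = 1.39×10⁻⁴ × 1.05 × 16.0 = 2.33×10⁻³ Pa/m
Isobar spacing: Δn = ΔP/|∂P/∂n| = 500 Pa / 2.33×10⁻³ Pa/m = 214633 m ≈ 210 km

210 km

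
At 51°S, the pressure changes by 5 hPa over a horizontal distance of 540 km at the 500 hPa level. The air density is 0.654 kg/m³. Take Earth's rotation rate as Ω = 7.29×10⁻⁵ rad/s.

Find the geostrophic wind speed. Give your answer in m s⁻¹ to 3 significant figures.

Coriolis parameter at 51°S:
f = 2Ω sin φ = 2 × 7.29×10⁻⁵ × sin 51° = 1.13×10⁻⁴ s⁻¹
Pressure gradient: |∂P/∂n| = 500 Pa / 540000 m = 9.26×10⁻⁴ Pa/m
Geostrophic balance (pressure-gradient force = Coriolis force):
V_g = (1/(fρ)) |∂P/∂n| = 9.26×10⁻⁴ / (1.13×10⁻⁴ × 0.654) = 12.5 m/s

12.5 m s⁻¹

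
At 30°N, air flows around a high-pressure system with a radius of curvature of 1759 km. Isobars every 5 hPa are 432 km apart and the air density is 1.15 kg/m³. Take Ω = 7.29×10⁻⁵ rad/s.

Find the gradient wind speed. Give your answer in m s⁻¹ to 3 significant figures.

Coriolis parameter at 30°N:
f = 2Ω sin φ = 2 × 7.29×10⁻⁵ × sin 30° = 7.29×10⁻⁵ s⁻¹
Pressure gradient: |∂P/∂n| = 500 Pa / 432000 m = 1.16×10⁻³ Pa/m
Geostrophic speed: V_g = |∂P/∂n|/(fρ) = 1.16×10⁻³/(7.29×10⁻⁵ × 1.15) = 13.8 m/s
Around a high, pressure-gradient force acts outward with centrifugal, so Coriolis balances both:
fV = (1/ρ)|∂P/∂n| + V²/R  →  V² − fR·V + fR·V_g = 0
With fR = 7.29×10⁻⁵ × 1759×10³ m = 128 m/s:
V = [fR − √((fR)² − 4 fR V_g)]/2 = [128 − √(128² − 4×128×13.8)]/2 = 15.7 m/s
Supergeostrophic (V > V_g = 13.8 m/s), as expected around a high.

15.7 m s⁻¹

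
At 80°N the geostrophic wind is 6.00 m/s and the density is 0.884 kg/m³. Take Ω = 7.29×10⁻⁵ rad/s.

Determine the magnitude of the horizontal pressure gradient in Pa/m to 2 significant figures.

7.6×10⁻⁴ Pa/m

Coriolis parameter at 80°N:
f = 2Ω sin φ = 2 × 7.29×10⁻⁵ × sin 80° = 1.44×10⁻⁴ s⁻¹
Geostrophic balance rearranged: |∂P/∂n| = f ρ V_g
|∂P/∂n| = 1.44×10⁻⁴ × 0.884 × 6.00 = 7.62×10⁻⁴ Pa/m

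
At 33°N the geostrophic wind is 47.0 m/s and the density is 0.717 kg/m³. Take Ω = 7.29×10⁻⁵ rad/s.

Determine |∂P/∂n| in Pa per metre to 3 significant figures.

Coriolis parameter at 33°N:
f = 2Ω sin φ = 2 × 7.29×10⁻⁵ × sin 33° = 7.94×10⁻⁵ s⁻¹
Geostrophic balance rearranged: |∂P/∂n| = f ρ V_g
|∂P/∂n| = 7.94×10⁻⁵ × 0.717 × 47.0 = 2.68×10⁻³ Pa/m

2.68×10⁻³ Pa/m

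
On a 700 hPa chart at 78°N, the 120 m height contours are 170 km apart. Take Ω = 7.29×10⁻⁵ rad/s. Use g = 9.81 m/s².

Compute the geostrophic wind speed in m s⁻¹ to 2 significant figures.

Coriolis parameter at 78°N:
f = 2Ω sin φ = 2 × 7.29×10⁻⁵ × sin 78° = 1.43×10⁻⁴ s⁻¹
Height gradient: |∂Z/∂n| = 120 m / 170000 m = 7.06×10⁻⁴
On a pressure surface, geostrophic balance gives V_g = (g/f)|∂Z/∂n|:
V_g = 9.81 × 7.06×10⁻⁴ / 1.43×10⁻⁴ = 48.6 m/s

49 m s⁻¹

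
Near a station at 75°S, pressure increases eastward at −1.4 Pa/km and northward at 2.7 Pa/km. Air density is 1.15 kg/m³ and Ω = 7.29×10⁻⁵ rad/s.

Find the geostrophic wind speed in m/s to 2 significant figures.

Coriolis parameter at 75°S:
f = 2Ω sin φ = 2 × 7.29×10⁻⁵ × sin 75° = 1.41×10⁻⁴ s⁻¹
In the Southern Hemisphere f is negative: f = −1.41×10⁻⁴ s⁻¹.
Component geostrophic relations (x east, y north):
u_g = −(1/(fρ)) ∂P/∂y,  v_g = (1/(fρ)) ∂P/∂x
u_g = −(2.7×10⁻³)/(−1.41×10⁻⁴ × 1.15) = 16.7 m/s;  v_g = (−1.4×10⁻³)/(−1.41×10⁻⁴ × 1.15) = 8.64 m/s
|V_g| = √(u_g² + v_g²) = 18.8 m/s

19 m/s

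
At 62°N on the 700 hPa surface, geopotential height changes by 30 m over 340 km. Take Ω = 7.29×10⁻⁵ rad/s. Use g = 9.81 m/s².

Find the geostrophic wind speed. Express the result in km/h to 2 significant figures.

24 km/h

Coriolis parameter at 62°N:
f = 2Ω sin φ = 2 × 7.29×10⁻⁵ × sin 62° = 1.29×10⁻⁴ s⁻¹
Height gradient: |∂Z/∂n| = 30 m / 340000 m = 8.82×10⁻⁵
On a pressure surface, geostrophic balance gives V_g = (g/f)|∂Z/∂n|:
V_g = 9.81 × 8.82×10⁻⁵ / 1.29×10⁻⁴ = 6.72 m/s
Converting: 6.72 m/s × 3.6 = 24 km/h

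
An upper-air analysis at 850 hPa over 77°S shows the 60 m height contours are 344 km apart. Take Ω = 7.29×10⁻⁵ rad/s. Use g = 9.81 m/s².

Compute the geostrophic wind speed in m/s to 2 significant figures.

12 m/s

Coriolis parameter at 77°S:
f = 2Ω sin φ = 2 × 7.29×10⁻⁵ × sin 77° = 1.42×10⁻⁴ s⁻¹
Height gradient: |∂Z/∂n| = 60 m / 344000 m = 1.74×10⁻⁴
On a pressure surface, geostrophic balance gives V_g = (g/f)|∂Z/∂n|:
V_g = 9.81 × 1.74×10⁻⁴ / 1.42×10⁻⁴ = 12.0 m/s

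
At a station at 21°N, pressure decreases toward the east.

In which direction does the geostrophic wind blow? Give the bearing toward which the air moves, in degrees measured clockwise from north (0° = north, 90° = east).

The pressure-gradient force points toward the east (bearing 090°).
Geostrophic balance: in the Northern Hemisphere the Coriolis force deflects motion to the right, so the geostrophic wind blows 90° to the right of the pressure-gradient force (low pressure on the left).
Rotating 090° by 90° clockwise gives 180° — the wind blows toward the south.

180°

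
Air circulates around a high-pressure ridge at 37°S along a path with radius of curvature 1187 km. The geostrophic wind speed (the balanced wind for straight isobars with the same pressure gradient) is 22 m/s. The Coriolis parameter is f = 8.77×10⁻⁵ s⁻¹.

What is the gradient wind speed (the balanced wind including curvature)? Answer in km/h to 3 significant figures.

Around a high, pressure-gradient force acts outward with centrifugal, so Coriolis balances both:
fV = (1/ρ)|∂P/∂n| + V²/R  →  V² − fR·V + fR·V_g = 0
With fR = 8.77×10⁻⁵ × 1187×10³ m = 104 m/s:
V = [fR − √((fR)² − 4 fR V_g)]/2 = [104 − √(104² − 4×104×22)]/2 = 31.6 m/s
Supergeostrophic (V > V_g = 22 m/s), as expected around a high.
Converting: 31.6 m/s × 3.6 = 114 km/h

114 km/h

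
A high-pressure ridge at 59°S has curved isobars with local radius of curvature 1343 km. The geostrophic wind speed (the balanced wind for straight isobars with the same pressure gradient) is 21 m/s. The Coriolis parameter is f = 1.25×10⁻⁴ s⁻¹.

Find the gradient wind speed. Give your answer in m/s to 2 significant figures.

Around a high, pressure-gradient force acts outward with centrifugal, so Coriolis balances both:
fV = (1/ρ)|∂P/∂n| + V²/R  →  V² − fR·V + fR·V_g = 0
With fR = 1.25×10⁻⁴ × 1343×10³ m = 168 m/s:
V = [fR − √((fR)² − 4 fR V_g)]/2 = [168 − √(168² − 4×168×21)]/2 = 24.6 m/s
Supergeostrophic (V > V_g = 21 m/s), as expected around a high.

25 m/s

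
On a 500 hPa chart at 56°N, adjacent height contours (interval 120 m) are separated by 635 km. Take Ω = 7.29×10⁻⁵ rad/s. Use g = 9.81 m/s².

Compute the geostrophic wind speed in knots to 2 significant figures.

Coriolis parameter at 56°N:
f = 2Ω sin φ = 2 × 7.29×10⁻⁵ × sin 56° = 1.21×10⁻⁴ s⁻¹
Height gradient: |∂Z/∂n| = 120 m / 635000 m = 1.89×10⁻⁴
On a pressure surface, geostrophic balance gives V_g = (g/f)|∂Z/∂n|:
V_g = 9.81 × 1.89×10⁻⁴ / 1.21×10⁻⁴ = 15.3 m/s
Converting: 15.3 m/s × 1.944 = 30 knots

30 knots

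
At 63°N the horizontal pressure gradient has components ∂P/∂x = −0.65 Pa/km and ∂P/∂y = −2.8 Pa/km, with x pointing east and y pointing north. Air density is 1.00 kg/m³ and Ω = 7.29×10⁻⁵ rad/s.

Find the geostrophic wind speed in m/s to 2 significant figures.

Coriolis parameter at 63°N:
f = 2Ω sin φ = 2 × 7.29×10⁻⁵ × sin 63° = 1.30×10⁻⁴ s⁻¹
Component geostrophic relations (x east, y north):
u_g = −(1/(fρ)) ∂P/∂y,  v_g = (1/(fρ)) ∂P/∂x
u_g = −(−2.8×10⁻³)/(1.30×10⁻⁴ × 1.00) = 21.6 m/s;  v_g = (−0.65×10⁻³)/(1.30×10⁻⁴ × 1.00) = −5.00 m/s
|V_g| = √(u_g² + v_g²) = 22.1 m/s

22 m/s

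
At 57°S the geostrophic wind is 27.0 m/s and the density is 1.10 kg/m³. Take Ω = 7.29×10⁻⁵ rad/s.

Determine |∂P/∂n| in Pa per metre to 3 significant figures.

Coriolis parameter at 57°S:
f = 2Ω sin φ = 2 × 7.29×10⁻⁵ × sin 57° = 1.22×10⁻⁴ s⁻¹
Geostrophic balance rearranged: |∂P/∂n| = f ρ V_g
|∂P/∂n| = 1.22×10⁻⁴ × 1.10 × 27.0 = 3.63×10⁻³ Pa/m

3.63×10⁻³ Pa/m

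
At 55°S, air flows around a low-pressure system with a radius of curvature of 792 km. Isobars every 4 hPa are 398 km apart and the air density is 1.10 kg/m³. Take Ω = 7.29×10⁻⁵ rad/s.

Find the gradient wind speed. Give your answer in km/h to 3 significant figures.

Coriolis parameter at 55°S:
f = 2Ω sin φ = 2 × 7.29×10⁻⁵ × sin 55° = 1.19×10⁻⁴ s⁻¹
Pressure gradient: |∂P/∂n| = 400 Pa / 398000 m = 1.01×10⁻³ Pa/m
Geostrophic speed: V_g = |∂P/∂n|/(fρ) = 1.01×10⁻³/(1.19×10⁻⁴ × 1.10) = 7.65 m/s
Around a low, centrifugal force acts outward with Coriolis, so pressure-gradient force balances both:
(1/ρ)|∂P/∂n| = fV + V²/R  →  V² + fR·V − fR·V_g = 0
With fR = 1.19×10⁻⁴ × 792×10³ m = 94.6 m/s:
V = [−fR + √((fR)² + 4 fR V_g)]/2 = [−94.6 + √(94.6² + 4×94.6×7.65)]/2 = 7.11 m/s
Subgeostrophic (V < V_g = 7.65 m/s), as expected around a low.
Converting: 7.11 m/s × 3.6 = 25.6 km/h

25.6 km/h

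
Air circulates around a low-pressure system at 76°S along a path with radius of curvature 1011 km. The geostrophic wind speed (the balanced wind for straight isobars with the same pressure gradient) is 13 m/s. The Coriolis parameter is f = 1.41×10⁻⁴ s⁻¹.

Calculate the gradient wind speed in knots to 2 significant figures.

23 knots

Around a low, centrifugal force acts outward with Coriolis, so pressure-gradient force balances both:
(1/ρ)|∂P/∂n| = fV + V²/R  →  V² + fR·V − fR·V_g = 0
With fR = 1.41×10⁻⁴ × 1011×10³ m = 143 m/s:
V = [−fR + √((fR)² + 4 fR V_g)]/2 = [−143 + √(143² + 4×143×13)]/2 = 12 m/s
Subgeostrophic (V < V_g = 13 m/s), as expected around a low.
Converting: 12 m/s × 1.944 = 23 knots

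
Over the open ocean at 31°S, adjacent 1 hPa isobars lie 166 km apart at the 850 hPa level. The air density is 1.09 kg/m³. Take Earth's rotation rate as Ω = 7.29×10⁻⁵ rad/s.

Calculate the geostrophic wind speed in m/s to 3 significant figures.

Coriolis parameter at 31°S:
f = 2Ω sin φ = 2 × 7.29×10⁻⁵ × sin 31° = 7.51×10⁻⁵ s⁻¹
Pressure gradient: |∂P/∂n| = 100 Pa / 166000 m = 6.02×10⁻⁴ Pa/m
Geostrophic balance (pressure-gradient force = Coriolis force):
V_g = (1/(fρ)) |∂P/∂n| = 6.02×10⁻⁴ / (7.51×10⁻⁵ × 1.09) = 7.36 m/s

7.36 m/s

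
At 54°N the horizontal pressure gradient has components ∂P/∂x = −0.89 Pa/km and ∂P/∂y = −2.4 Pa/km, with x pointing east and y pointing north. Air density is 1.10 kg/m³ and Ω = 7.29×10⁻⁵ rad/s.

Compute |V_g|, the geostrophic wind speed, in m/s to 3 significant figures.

Coriolis parameter at 54°N:
f = 2Ω sin φ = 2 × 7.29×10⁻⁵ × sin 54° = 1.18×10⁻⁴ s⁻¹
Component geostrophic relations (x east, y north):
u_g = −(1/(fρ)) ∂P/∂y,  v_g = (1/(fρ)) ∂P/∂x
u_g = −(−2.4×10⁻³)/(1.18×10⁻⁴ × 1.10) = 18.5 m/s;  v_g = (−0.89×10⁻³)/(1.18×10⁻⁴ × 1.10) = −6.86 m/s
|V_g| = √(u_g² + v_g²) = 19.7 m/s

19.7 m/s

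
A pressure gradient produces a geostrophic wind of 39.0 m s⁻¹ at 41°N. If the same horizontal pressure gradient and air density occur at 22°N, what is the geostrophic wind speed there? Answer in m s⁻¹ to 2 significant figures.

68 m s⁻¹

With the same pressure gradient and density, V_g ∝ 1/f ∝ 1/sin φ.
V₂ = V₁ · sin φ₁ / sin φ₂ = 39.0 × sin 41° / sin 22°
V₂ = 39.0 × 0.6561/0.3746 = 68 m s⁻¹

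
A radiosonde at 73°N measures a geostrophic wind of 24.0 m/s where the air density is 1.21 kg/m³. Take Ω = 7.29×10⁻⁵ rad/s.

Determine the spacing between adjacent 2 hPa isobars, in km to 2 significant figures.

Coriolis parameter at 73°N:
f = 2Ω sin φ = 2 × 7.29×10⁻⁵ × sin 73° = 1.39×10⁻⁴ s⁻¹
Geostrophic balance rearranged: |∂P/∂n| = f ρ V_g
|∂P/∂n| = 1.39×10⁻⁴ × 1.21 × 24.0 = 4.05×10⁻³ Pa/m
Isobar spacing: Δn = ΔP/|∂P/∂n| = 200 Pa / 4.05×10⁻³ Pa/m = 49395 m ≈ 49 km

49 km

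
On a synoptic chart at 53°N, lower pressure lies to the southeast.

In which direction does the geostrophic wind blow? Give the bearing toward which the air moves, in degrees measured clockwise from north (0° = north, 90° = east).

The pressure-gradient force points toward the southeast (bearing 135°).
Geostrophic balance: in the Northern Hemisphere the Coriolis force deflects motion to the right, so the geostrophic wind blows 90° to the right of the pressure-gradient force (low pressure on the left).
Rotating 135° by 90° clockwise gives 225° — the wind blows toward the southwest.

225°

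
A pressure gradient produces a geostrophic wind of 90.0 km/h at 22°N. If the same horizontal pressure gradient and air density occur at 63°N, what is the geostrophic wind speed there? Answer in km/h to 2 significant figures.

With the same pressure gradient and density, V_g ∝ 1/f ∝ 1/sin φ.
V₂ = V₁ · sin φ₁ / sin φ₂ = 90.0 × sin 22° / sin 63°
V₂ = 90.0 × 0.3746/0.8910 = 38 km/h

38 km/h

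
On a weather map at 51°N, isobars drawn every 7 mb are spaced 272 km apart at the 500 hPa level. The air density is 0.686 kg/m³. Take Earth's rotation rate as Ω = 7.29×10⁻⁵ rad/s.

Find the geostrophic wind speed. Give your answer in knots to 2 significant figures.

64 knots

Coriolis parameter at 51°N:
f = 2Ω sin φ = 2 × 7.29×10⁻⁵ × sin 51° = 1.13×10⁻⁴ s⁻¹
Pressure gradient: |∂P/∂n| = 700 Pa / 272000 m = 2.57×10⁻³ Pa/m
Geostrophic balance (pressure-gradient force = Coriolis force):
V_g = (1/(fρ)) |∂P/∂n| = 2.57×10⁻³ / (1.13×10⁻⁴ × 0.686) = 33.1 m/s
Converting: 33.1 m/s × 1.944 = 64 knots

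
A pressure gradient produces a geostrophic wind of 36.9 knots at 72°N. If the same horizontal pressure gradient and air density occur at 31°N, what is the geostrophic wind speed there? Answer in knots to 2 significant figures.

68 knots

With the same pressure gradient and density, V_g ∝ 1/f ∝ 1/sin φ.
V₂ = V₁ · sin φ₁ / sin φ₂ = 36.9 × sin 72° / sin 31°
V₂ = 36.9 × 0.9511/0.5150 = 68 knots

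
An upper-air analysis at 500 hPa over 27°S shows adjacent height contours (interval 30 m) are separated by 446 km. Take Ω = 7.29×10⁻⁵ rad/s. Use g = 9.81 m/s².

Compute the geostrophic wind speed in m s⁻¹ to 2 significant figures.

10.0 m s⁻¹

Coriolis parameter at 27°S:
f = 2Ω sin φ = 2 × 7.29×10⁻⁵ × sin 27° = 6.62×10⁻⁵ s⁻¹
Height gradient: |∂Z/∂n| = 30 m / 446000 m = 6.73×10⁻⁵
On a pressure surface, geostrophic balance gives V_g = (g/f)|∂Z/∂n|:
V_g = 9.81 × 6.73×10⁻⁵ / 6.62×10⁻⁵ = 9.97 m/s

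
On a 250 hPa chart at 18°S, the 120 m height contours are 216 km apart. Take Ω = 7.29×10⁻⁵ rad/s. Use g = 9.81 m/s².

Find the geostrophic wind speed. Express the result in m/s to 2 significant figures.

120 m/s

Coriolis parameter at 18°S:
f = 2Ω sin φ = 2 × 7.29×10⁻⁵ × sin 18° = 4.51×10⁻⁵ s⁻¹
Height gradient: |∂Z/∂n| = 120 m / 216000 m = 5.56×10⁻⁴
On a pressure surface, geostrophic balance gives V_g = (g/f)|∂Z/∂n|:
V_g = 9.81 × 5.56×10⁻⁴ / 4.51×10⁻⁵ = 121 m/s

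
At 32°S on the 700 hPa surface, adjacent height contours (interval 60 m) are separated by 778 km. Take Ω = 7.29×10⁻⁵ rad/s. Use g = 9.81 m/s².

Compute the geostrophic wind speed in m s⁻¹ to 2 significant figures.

Coriolis parameter at 32°S:
f = 2Ω sin φ = 2 × 7.29×10⁻⁵ × sin 32° = 7.73×10⁻⁵ s⁻¹
Height gradient: |∂Z/∂n| = 60 m / 778000 m = 7.71×10⁻⁵
On a pressure surface, geostrophic balance gives V_g = (g/f)|∂Z/∂n|:
V_g = 9.81 × 7.71×10⁻⁵ / 7.73×10⁻⁵ = 9.79 m/s

9.8 m s⁻¹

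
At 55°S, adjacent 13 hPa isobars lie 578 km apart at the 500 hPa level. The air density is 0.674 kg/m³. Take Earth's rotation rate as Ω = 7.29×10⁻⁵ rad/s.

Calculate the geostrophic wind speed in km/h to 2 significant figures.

100 km/h

Coriolis parameter at 55°S:
f = 2Ω sin φ = 2 × 7.29×10⁻⁵ × sin 55° = 1.19×10⁻⁴ s⁻¹
Pressure gradient: |∂P/∂n| = 1300 Pa / 578000 m = 2.25×10⁻³ Pa/m
Geostrophic balance (pressure-gradient force = Coriolis force):
V_g = (1/(fρ)) |∂P/∂n| = 2.25×10⁻³ / (1.19×10⁻⁴ × 0.674) = 27.9 m/s
Converting: 27.9 m/s × 3.6 = 100 km/h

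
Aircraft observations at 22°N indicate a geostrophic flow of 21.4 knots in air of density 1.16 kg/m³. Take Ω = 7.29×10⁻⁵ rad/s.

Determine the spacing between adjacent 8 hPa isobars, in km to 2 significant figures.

Coriolis parameter at 22°N:
f = 2Ω sin φ = 2 × 7.29×10⁻⁵ × sin 22° = 5.46×10⁻⁵ s⁻¹
Wind speed in SI: 21.4 knots = 11.0 m/s
Geostrophic balance rearranged: |∂P/∂n| = f ρ V_g
|∂P/∂n| = 5.46×10⁻⁵ × 1.16 × 11.0 = 6.97×10⁻⁴ Pa/m
Isobar spacing: Δn = ΔP/|∂P/∂n| = 800 Pa / 6.97×10⁻⁴ Pa/m = 1146957 m ≈ 1100 km

1100 km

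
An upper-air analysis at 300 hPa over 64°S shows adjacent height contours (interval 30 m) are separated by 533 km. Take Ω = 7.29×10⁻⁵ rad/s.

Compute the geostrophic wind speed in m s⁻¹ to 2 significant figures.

Coriolis parameter at 64°S:
f = 2Ω sin φ = 2 × 7.29×10⁻⁵ × sin 64° = 1.31×10⁻⁴ s⁻¹
Height gradient: |∂Z/∂n| = 30 m / 533000 m = 5.63×10⁻⁵
On a pressure surface, geostrophic balance gives V_g = (g/f)|∂Z/∂n|:
V_g = 9.81 × 5.63×10⁻⁵ / 1.31×10⁻⁴ = 4.21 m/s

4.2 m s⁻¹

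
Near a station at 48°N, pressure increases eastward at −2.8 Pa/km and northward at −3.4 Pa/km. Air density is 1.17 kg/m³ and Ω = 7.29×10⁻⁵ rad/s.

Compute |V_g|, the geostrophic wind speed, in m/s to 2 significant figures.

Coriolis parameter at 48°N:
f = 2Ω sin φ = 2 × 7.29×10⁻⁵ × sin 48° = 1.08×10⁻⁴ s⁻¹
Component geostrophic relations (x east, y north):
u_g = −(1/(fρ)) ∂P/∂y,  v_g = (1/(fρ)) ∂P/∂x
u_g = −(−3.4×10⁻³)/(1.08×10⁻⁴ × 1.17) = 26.8 m/s;  v_g = (−2.8×10⁻³)/(1.08×10⁻⁴ × 1.17) = −22.1 m/s
|V_g| = √(u_g² + v_g²) = 34.7 m/s

35 m/s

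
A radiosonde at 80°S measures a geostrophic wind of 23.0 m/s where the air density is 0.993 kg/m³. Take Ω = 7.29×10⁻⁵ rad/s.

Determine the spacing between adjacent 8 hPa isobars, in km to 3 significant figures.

Coriolis parameter at 80°S:
f = 2Ω sin φ = 2 × 7.29×10⁻⁵ × sin 80° = 1.44×10⁻⁴ s⁻¹
Geostrophic balance rearranged: |∂P/∂n| = f ρ V_g
|∂P/∂n| = 1.44×10⁻⁴ × 0.993 × 23.0 = 3.28×10⁻³ Pa/m
Isobar spacing: Δn = ΔP/|∂P/∂n| = 800 Pa / 3.28×10⁻³ Pa/m = 243952 m ≈ 244 km

244 km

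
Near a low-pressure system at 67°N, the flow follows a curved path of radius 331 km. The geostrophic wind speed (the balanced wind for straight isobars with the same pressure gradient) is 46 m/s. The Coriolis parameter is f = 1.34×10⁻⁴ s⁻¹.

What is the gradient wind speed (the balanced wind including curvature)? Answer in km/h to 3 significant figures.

101 km/h

Around a low, centrifugal force acts outward with Coriolis, so pressure-gradient force balances both:
(1/ρ)|∂P/∂n| = fV + V²/R  →  V² + fR·V − fR·V_g = 0
With fR = 1.34×10⁻⁴ × 331×10³ m = 44.4 m/s:
V = [−fR + √((fR)² + 4 fR V_g)]/2 = [−44.4 + √(44.4² + 4×44.4×46)]/2 = 28.1 m/s
Subgeostrophic (V < V_g = 46 m/s), as expected around a low.
Converting: 28.1 m/s × 3.6 = 101 km/h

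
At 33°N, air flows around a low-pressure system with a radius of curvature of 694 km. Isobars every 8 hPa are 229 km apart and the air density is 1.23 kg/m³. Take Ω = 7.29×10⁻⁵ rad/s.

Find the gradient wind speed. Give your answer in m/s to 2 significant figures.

25 m/s

Coriolis parameter at 33°N:
f = 2Ω sin φ = 2 × 7.29×10⁻⁵ × sin 33° = 7.94×10⁻⁵ s⁻¹
Pressure gradient: |∂P/∂n| = 800 Pa / 229000 m = 3.49×10⁻³ Pa/m
Geostrophic speed: V_g = |∂P/∂n|/(fρ) = 3.49×10⁻³/(7.94×10⁻⁵ × 1.23) = 35.8 m/s
Around a low, centrifugal force acts outward with Coriolis, so pressure-gradient force balances both:
(1/ρ)|∂P/∂n| = fV + V²/R  →  V² + fR·V − fR·V_g = 0
With fR = 7.94×10⁻⁵ × 694×10³ m = 55.1 m/s:
V = [−fR + √((fR)² + 4 fR V_g)]/2 = [−55.1 + √(55.1² + 4×55.1×35.8)]/2 = 24.7 m/s
Subgeostrophic (V < V_g = 35.8 m/s), as expected around a low.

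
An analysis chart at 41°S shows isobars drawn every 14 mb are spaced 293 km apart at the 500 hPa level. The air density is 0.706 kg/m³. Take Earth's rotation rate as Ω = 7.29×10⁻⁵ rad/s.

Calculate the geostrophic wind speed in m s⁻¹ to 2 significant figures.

71 m s⁻¹

Coriolis parameter at 41°S:
f = 2Ω sin φ = 2 × 7.29×10⁻⁵ × sin 41° = 9.57×10⁻⁵ s⁻¹
Pressure gradient: |∂P/∂n| = 1400 Pa / 293000 m = 4.78×10⁻³ Pa/m
Geostrophic balance (pressure-gradient force = Coriolis force):
V_g = (1/(fρ)) |∂P/∂n| = 4.78×10⁻³ / (9.57×10⁻⁵ × 0.706) = 70.8 m/s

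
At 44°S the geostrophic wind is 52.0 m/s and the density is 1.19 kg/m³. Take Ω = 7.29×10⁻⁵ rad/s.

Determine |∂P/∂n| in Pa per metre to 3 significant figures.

6.27×10⁻³ Pa/m

Coriolis parameter at 44°S:
f = 2Ω sin φ = 2 × 7.29×10⁻⁵ × sin 44° = 1.01×10⁻⁴ s⁻¹
Geostrophic balance rearranged: |∂P/∂n| = f ρ V_g
|∂P/∂n| = 1.01×10⁻⁴ × 1.19 × 52.0 = 6.27×10⁻³ Pa/m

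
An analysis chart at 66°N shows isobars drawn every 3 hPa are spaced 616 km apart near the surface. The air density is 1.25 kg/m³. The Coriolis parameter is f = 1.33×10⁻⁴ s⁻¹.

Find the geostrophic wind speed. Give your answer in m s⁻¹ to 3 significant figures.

2.93 m s⁻¹

Pressure gradient: |∂P/∂n| = 300 Pa / 616000 m = 4.87×10⁻⁴ Pa/m
Geostrophic balance (pressure-gradient force = Coriolis force):
V_g = (1/(fρ)) |∂P/∂n| = 4.87×10⁻⁴ / (1.33×10⁻⁴ × 1.25) = 2.93 m/s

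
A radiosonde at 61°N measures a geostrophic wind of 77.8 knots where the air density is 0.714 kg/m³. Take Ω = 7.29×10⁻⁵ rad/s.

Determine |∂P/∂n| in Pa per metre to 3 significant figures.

3.64×10⁻³ Pa/m

Coriolis parameter at 61°N:
f = 2Ω sin φ = 2 × 7.29×10⁻⁵ × sin 61° = 1.28×10⁻⁴ s⁻¹
Wind speed in SI: 77.8 knots = 40.0 m/s
Geostrophic balance rearranged: |∂P/∂n| = f ρ V_g
|∂P/∂n| = 1.28×10⁻⁴ × 0.714 × 40.0 = 3.64×10⁻³ Pa/m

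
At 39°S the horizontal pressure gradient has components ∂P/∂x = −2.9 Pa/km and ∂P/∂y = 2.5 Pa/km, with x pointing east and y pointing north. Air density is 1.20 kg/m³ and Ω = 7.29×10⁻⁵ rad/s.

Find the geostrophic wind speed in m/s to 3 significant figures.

Coriolis parameter at 39°S:
f = 2Ω sin φ = 2 × 7.29×10⁻⁵ × sin 39° = 9.18×10⁻⁵ s⁻¹
In the Southern Hemisphere f is negative: f = −9.18×10⁻⁵ s⁻¹.
Component geostrophic relations (x east, y north):
u_g = −(1/(fρ)) ∂P/∂y,  v_g = (1/(fρ)) ∂P/∂x
u_g = −(2.5×10⁻³)/(−9.18×10⁻⁵ × 1.20) = 22.7 m/s;  v_g = (−2.9×10⁻³)/(−9.18×10⁻⁵ × 1.20) = 26.3 m/s
|V_g| = √(u_g² + v_g²) = 34.8 m/s

34.8 m/s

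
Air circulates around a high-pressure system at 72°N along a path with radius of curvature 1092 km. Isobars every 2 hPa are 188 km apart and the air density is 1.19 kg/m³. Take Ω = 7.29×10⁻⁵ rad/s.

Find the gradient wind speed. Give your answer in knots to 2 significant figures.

Coriolis parameter at 72°N:
f = 2Ω sin φ = 2 × 7.29×10⁻⁵ × sin 72° = 1.39×10⁻⁴ s⁻¹
Pressure gradient: |∂P/∂n| = 200 Pa / 188000 m = 1.06×10⁻³ Pa/m
Geostrophic speed: V_g = |∂P/∂n|/(fρ) = 1.06×10⁻³/(1.39×10⁻⁴ × 1.19) = 6.45 m/s
Around a high, pressure-gradient force acts outward with centrifugal, so Coriolis balances both:
fV = (1/ρ)|∂P/∂n| + V²/R  →  V² − fR·V + fR·V_g = 0
With fR = 1.39×10⁻⁴ × 1092×10³ m = 151 m/s:
V = [fR − √((fR)² − 4 fR V_g)]/2 = [151 − √(151² − 4×151×6.45)]/2 = 6.75 m/s
Supergeostrophic (V > V_g = 6.45 m/s), as expected around a high.
Converting: 6.75 m/s × 1.944 = 13 knots

13 knots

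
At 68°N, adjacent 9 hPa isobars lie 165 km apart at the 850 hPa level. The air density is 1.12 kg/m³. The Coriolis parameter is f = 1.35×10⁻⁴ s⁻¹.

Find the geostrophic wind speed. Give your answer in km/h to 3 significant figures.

Pressure gradient: |∂P/∂n| = 900 Pa / 165000 m = 5.45×10⁻³ Pa/m
Geostrophic balance (pressure-gradient force = Coriolis force):
V_g = (1/(fρ)) |∂P/∂n| = 5.45×10⁻³ / (1.35×10⁻⁴ × 1.12) = 36.1 m/s
Converting: 36.1 m/s × 3.6 = 130 km/h

130 km/h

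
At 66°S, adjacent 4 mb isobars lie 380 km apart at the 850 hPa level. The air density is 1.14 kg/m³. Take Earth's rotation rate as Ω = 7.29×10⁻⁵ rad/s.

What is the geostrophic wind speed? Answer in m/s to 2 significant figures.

Coriolis parameter at 66°S:
f = 2Ω sin φ = 2 × 7.29×10⁻⁵ × sin 66° = 1.33×10⁻⁴ s⁻¹
Pressure gradient: |∂P/∂n| = 400 Pa / 380000 m = 1.05×10⁻³ Pa/m
Geostrophic balance (pressure-gradient force = Coriolis force):
V_g = (1/(fρ)) |∂P/∂n| = 1.05×10⁻³ / (1.33×10⁻⁴ × 1.14) = 6.93 m/s

6.9 m/s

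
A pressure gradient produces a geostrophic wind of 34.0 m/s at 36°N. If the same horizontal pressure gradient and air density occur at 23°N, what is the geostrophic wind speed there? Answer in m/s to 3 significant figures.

51.1 m/s

With the same pressure gradient and density, V_g ∝ 1/f ∝ 1/sin φ.
V₂ = V₁ · sin φ₁ / sin φ₂ = 34.0 × sin 36° / sin 23°
V₂ = 34.0 × 0.5878/0.3907 = 51.1 m/s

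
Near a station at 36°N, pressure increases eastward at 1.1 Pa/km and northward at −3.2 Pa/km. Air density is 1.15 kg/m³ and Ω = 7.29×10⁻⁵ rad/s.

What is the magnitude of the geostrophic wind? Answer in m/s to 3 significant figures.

34.3 m/s

Coriolis parameter at 36°N:
f = 2Ω sin φ = 2 × 7.29×10⁻⁵ × sin 36° = 8.57×10⁻⁵ s⁻¹
Component geostrophic relations (x east, y north):
u_g = −(1/(fρ)) ∂P/∂y,  v_g = (1/(fρ)) ∂P/∂x
u_g = −(−3.2×10⁻³)/(8.57×10⁻⁵ × 1.15) = 32.5 m/s;  v_g = (1.1×10⁻³)/(8.57×10⁻⁵ × 1.15) = 11.2 m/s
|V_g| = √(u_g² + v_g²) = 34.3 m/s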